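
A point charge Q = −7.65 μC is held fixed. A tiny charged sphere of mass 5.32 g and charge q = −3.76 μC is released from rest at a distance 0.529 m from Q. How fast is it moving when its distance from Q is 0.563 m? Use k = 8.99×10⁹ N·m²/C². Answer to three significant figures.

Only the electrostatic force acts, so mechanical energy is conserved: ½mv² = U₁ − U₂ = kQq(1/r₁ − 1/r₂).
U₁ − U₂ = (8.99×10⁹ N·m²/C²)(-7.65×10⁻⁶ C)(-3.76×10⁻⁶ C)(1/0.529 − 1/0.563) = 0.0295 J.
v = √(2·0.0295/5.32×10⁻³) = 3.33 m/s.

3.33 m/s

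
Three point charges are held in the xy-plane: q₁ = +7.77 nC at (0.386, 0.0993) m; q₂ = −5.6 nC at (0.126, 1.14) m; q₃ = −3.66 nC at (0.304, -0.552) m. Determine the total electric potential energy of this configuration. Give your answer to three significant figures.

-6.46×10⁻⁷ J

The work to assemble the configuration equals its total potential energy, U = Σ kqᵢqⱼ/rᵢⱼ over all pairs.
Pair separations: r₁₂ = 1.07 m, r₁₃ = 0.656 m, r₂₃ = 1.70 m.
U = (-3.65×10⁻⁷) + (-3.89×10⁻⁷) + (1.08×10⁻⁷) = -6.46×10⁻⁷ J.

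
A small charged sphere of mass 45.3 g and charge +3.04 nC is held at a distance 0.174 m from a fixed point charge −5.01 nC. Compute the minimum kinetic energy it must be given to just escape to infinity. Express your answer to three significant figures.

To just escape, total mechanical energy must reach zero at infinity: ½mv²_min + U = 0, so ½mv²_min = −U = |kQq|/r.
|U| = |kQq|/r = (8.99×10⁹ N·m²/C²)(5.01×10⁻⁹)(3.04×10⁻⁹)/(0.174) = 7.87×10⁻⁷ J.

7.87×10⁻⁷ J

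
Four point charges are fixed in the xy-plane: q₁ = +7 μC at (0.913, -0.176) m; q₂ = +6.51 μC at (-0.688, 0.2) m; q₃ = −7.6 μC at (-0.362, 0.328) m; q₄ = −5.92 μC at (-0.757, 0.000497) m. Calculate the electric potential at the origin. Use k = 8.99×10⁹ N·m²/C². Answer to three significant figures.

-6.08×10⁴ V

The total potential is the scalar sum of each charge's contribution, V = Σ kqᵢ/rᵢ.
Distances from the field point to each charge: r₁ = 0.930 m, r₂ = 0.716 m, r₃ = 0.488 m, r₄ = 0.757 m.
V = k[(7.00×10⁻⁶)/(0.930) + (6.51×10⁻⁶)/(0.716) + (-7.60×10⁻⁶)/(0.488) + (-5.92×10⁻⁶)/(0.757)] = -6.08×10⁴ V.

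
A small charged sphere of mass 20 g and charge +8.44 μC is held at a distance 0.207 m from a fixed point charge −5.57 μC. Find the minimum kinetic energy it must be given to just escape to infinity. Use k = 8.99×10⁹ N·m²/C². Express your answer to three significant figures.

2.04 J

To just escape, total mechanical energy must reach zero at infinity: ½mv²_min + U = 0, so ½mv²_min = −U = |kQq|/r.
|U| = |kQq|/r = (8.99×10⁹ N·m²/C²)(5.57×10⁻⁶)(8.44×10⁻⁶)/(0.207) = 2.04 J.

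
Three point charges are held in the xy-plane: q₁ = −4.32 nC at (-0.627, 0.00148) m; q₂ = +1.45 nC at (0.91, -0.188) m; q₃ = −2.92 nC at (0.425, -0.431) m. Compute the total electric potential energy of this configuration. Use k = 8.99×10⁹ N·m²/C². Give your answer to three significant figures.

The work to assemble the configuration equals its total potential energy, U = Σ kqᵢqⱼ/rᵢⱼ over all pairs.
Pair separations: r₁₂ = 1.55 m, r₁₃ = 1.14 m, r₂₃ = 0.542 m.
U = (-3.64×10⁻⁸) + (9.97×10⁻⁸) + (-7.02×10⁻⁸) = -6.83×10⁻⁹ J.

-6.83×10⁻⁹ J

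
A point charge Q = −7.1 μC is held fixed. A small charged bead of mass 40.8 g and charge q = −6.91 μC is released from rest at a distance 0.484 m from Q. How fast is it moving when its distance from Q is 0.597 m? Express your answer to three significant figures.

2.91 m/s

Only the electrostatic force acts, so mechanical energy is conserved: ½mv² = U₁ − U₂ = kQq(1/r₁ − 1/r₂).
U₁ − U₂ = (8.99×10⁹ N·m²/C²)(-7.10×10⁻⁶ C)(-6.91×10⁻⁶ C)(1/0.484 − 1/0.597) = 0.172 J.
v = √(2·0.172/0.0408) = 2.91 m/s.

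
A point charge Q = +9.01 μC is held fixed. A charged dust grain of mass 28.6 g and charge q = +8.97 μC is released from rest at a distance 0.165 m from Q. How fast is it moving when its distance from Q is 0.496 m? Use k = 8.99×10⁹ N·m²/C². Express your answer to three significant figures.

14.3 m/s

Only the electrostatic force acts, so mechanical energy is conserved: ½mv² = U₁ − U₂ = kQq(1/r₁ − 1/r₂).
U₁ − U₂ = (8.99×10⁹ N·m²/C²)(9.01×10⁻⁶ C)(8.97×10⁻⁶ C)(1/0.165 − 1/0.496) = 2.94 J.
v = √(2·2.94/0.0286) = 14.3 m/s.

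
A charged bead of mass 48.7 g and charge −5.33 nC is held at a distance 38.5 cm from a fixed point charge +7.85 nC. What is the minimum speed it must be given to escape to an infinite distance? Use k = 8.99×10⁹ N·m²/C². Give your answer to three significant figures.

6.33×10⁻³ m/s

To just escape, total mechanical energy must reach zero at infinity: ½mv²_min + U = 0, so ½mv²_min = −U = |kQq|/r.
|U| = |kQq|/r = (8.99×10⁹ N·m²/C²)(7.85×10⁻⁹)(5.33×10⁻⁹)/(0.385) = 9.77×10⁻⁷ J.
v_min = √(2|U|/m) = √(2·9.77×10⁻⁷/0.0487) = 6.33×10⁻³ m/s.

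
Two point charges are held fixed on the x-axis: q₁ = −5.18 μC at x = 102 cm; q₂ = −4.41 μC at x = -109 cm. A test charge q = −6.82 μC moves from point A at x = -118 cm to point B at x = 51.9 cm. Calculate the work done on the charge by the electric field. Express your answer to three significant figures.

The work done by the electric force is W_field = −ΔU = −q(V_B − V_A) = q(V_A − V_B).
At A: distances to the source charges are 2.20 m, 0.0900 m; V_A = Σ kqᵢ/rᵢ = -4.62×10⁵ V.
At B: distances to the source charges are 0.501 m, 1.61 m; V_B = Σ kqᵢ/rᵢ = -1.18×10⁵ V.
ΔV = V_B − V_A = 3.44×10⁵ V.
W_field = −qΔV = −(-6.82×10⁻⁶ C)(3.44×10⁵ V) = 2.35 J.

2.35 J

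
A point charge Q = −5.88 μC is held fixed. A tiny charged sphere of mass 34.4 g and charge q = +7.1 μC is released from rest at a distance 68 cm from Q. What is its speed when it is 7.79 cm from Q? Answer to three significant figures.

15.7 m/s

Only the electrostatic force acts, so mechanical energy is conserved: ½mv² = U₁ − U₂ = kQq(1/r₁ − 1/r₂).
U₁ − U₂ = (8.99×10⁹ N·m²/C²)(-5.88×10⁻⁶ C)(7.10×10⁻⁶ C)(1/0.680 − 1/0.0779) = 4.27 J.
v = √(2·4.27/0.0344) = 15.7 m/s.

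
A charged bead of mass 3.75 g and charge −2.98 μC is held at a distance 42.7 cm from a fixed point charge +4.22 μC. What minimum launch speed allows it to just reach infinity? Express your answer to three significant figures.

11.9 m/s

To just escape, total mechanical energy must reach zero at infinity: ½mv²_min + U = 0, so ½mv²_min = −U = |kQq|/r.
|U| = |kQq|/r = (8.99×10⁹ N·m²/C²)(4.22×10⁻⁶)(2.98×10⁻⁶)/(0.427) = 0.265 J.
v_min = √(2|U|/m) = √(2·0.265/3.75×10⁻³) = 11.9 m/s.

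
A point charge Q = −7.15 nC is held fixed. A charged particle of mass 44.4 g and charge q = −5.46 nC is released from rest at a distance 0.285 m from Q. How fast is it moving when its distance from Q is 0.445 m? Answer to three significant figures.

4.47×10⁻³ m/s

Only the electrostatic force acts, so mechanical energy is conserved: ½mv² = U₁ − U₂ = kQq(1/r₁ − 1/r₂).
U₁ − U₂ = (8.99×10⁹ N·m²/C²)(-7.15×10⁻⁹ C)(-5.46×10⁻⁹ C)(1/0.285 − 1/0.445) = 4.43×10⁻⁷ J.
v = √(2·4.43×10⁻⁷/0.0444) = 4.47×10⁻³ m/s.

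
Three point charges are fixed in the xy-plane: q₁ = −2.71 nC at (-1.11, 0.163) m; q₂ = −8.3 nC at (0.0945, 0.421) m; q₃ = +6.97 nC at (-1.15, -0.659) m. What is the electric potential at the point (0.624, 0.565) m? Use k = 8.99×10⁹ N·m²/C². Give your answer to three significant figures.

Electric potential is a scalar, so the contributions from each charge add algebraically: V = Σ kqᵢ/rᵢ.
Distances from the field point to each charge: r₁ = 1.78 m, r₂ = 0.549 m, r₃ = 2.16 m.
V = k[(-2.71×10⁻⁹)/(1.78) + (-8.30×10⁻⁹)/(0.549) + (6.97×10⁻⁹)/(2.16)] = -121 V.

-121 V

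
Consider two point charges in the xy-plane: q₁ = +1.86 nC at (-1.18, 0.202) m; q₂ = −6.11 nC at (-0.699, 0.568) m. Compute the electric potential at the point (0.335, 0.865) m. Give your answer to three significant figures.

Electric potential is a scalar, so the contributions from each charge add algebraically: V = Σ kqᵢ/rᵢ.
Distances from the field point to each charge: r₁ = 1.65 m, r₂ = 1.08 m.
V = k[(1.86×10⁻⁹)/(1.65) + (-6.11×10⁻⁹)/(1.08)] = -40.9 V.

-40.9 V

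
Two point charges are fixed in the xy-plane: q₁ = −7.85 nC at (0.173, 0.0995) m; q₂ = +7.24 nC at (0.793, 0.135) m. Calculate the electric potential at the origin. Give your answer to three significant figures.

-273 V

Electric potential is a scalar, so the contributions from each charge add algebraically: V = Σ kqᵢ/rᵢ.
Distances from the field point to each charge: r₁ = 0.200 m, r₂ = 0.804 m.
V = k[(-7.85×10⁻⁹)/(0.200) + (7.24×10⁻⁹)/(0.804)] = -273 V.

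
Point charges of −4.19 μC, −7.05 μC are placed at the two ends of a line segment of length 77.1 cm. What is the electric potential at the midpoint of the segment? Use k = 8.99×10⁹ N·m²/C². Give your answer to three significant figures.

-2.62×10⁵ V

The total potential is the scalar sum of each charge's contribution, V = Σ kqᵢ/rᵢ.
Each charge is 0.385 m from the midpoint.
V = k[(-4.19×10⁻⁶)/(0.385) + (-7.05×10⁻⁶)/(0.385)] = -2.62×10⁵ V.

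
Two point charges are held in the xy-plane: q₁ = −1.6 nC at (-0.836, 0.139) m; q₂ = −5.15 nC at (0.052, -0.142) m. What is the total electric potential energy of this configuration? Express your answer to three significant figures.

The work to assemble the configuration equals its total potential energy, U = Σ kqᵢqⱼ/rᵢⱼ over all pairs.
Pair separations: r₁₂ = 0.931 m.
U = (7.95×10⁻⁸) = 7.95×10⁻⁸ J.

7.95×10⁻⁸ J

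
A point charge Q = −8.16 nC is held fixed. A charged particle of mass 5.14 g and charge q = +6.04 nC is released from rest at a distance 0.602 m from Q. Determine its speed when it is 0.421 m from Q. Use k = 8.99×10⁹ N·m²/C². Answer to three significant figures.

Only the electrostatic force acts, so mechanical energy is conserved: ½mv² = U₁ − U₂ = kQq(1/r₁ − 1/r₂).
U₁ − U₂ = (8.99×10⁹ N·m²/C²)(-8.16×10⁻⁹ C)(6.04×10⁻⁹ C)(1/0.602 − 1/0.421) = 3.16×10⁻⁷ J.
v = √(2·3.16×10⁻⁷/5.14×10⁻³) = 0.0111 m/s.

0.0111 m/s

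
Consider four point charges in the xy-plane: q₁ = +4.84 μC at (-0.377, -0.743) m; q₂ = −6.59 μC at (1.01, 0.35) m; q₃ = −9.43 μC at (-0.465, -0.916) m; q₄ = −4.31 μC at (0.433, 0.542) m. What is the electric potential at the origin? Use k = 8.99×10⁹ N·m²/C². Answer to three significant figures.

Electric potential is a scalar, so the contributions from each charge add algebraically: V = Σ kqᵢ/rᵢ.
Distances from the field point to each charge: r₁ = 0.833 m, r₂ = 1.07 m, r₃ = 1.03 m, r₄ = 0.694 m.
V = k[(4.84×10⁻⁶)/(0.833) + (-6.59×10⁻⁶)/(1.07) + (-9.43×10⁻⁶)/(1.03) + (-4.31×10⁻⁶)/(0.694)] = -1.42×10⁵ V.

-1.42×10⁵ V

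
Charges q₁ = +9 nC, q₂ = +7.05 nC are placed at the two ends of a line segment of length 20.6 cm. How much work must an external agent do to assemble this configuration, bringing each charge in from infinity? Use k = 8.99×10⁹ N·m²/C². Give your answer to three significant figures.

The work to assemble the configuration equals its total potential energy, U = Σ kqᵢqⱼ/rᵢⱼ over all pairs.
The separation is r = 0.206 m.
U = (2.77×10⁻⁶) = 2.77×10⁻⁶ J.

2.77×10⁻⁶ J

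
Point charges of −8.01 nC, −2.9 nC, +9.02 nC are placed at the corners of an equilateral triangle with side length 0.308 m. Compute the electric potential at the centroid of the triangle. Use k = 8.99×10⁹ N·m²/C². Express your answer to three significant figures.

-95.6 V

Electric potential is a scalar, so the contributions from each charge add algebraically: V = Σ kqᵢ/rᵢ.
The distance from each vertex to the centroid is a/√3 = 0.178 m.
V = k[(-8.01×10⁻⁹)/(0.178) + (-2.90×10⁻⁹)/(0.178) + (9.02×10⁻⁹)/(0.178)] = -95.6 V.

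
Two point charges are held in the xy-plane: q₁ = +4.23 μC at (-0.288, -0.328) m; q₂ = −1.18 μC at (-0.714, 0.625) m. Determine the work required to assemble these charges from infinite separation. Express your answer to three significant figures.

The assembly work is the sum of pairwise potential energies, U = Σ_{i<j} kqᵢqⱼ/rᵢⱼ.
Pair separations: r₁₂ = 1.04 m.
U = (-0.0430) = -0.0430 J.

-0.0430 J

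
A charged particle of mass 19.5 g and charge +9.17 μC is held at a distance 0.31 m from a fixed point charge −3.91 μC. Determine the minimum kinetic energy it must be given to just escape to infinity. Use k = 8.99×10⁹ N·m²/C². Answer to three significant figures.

To just escape, total mechanical energy must reach zero at infinity: ½mv²_min + U = 0, so ½mv²_min = −U = |kQq|/r.
|U| = |kQq|/r = (8.99×10⁹ N·m²/C²)(3.91×10⁻⁶)(9.17×10⁻⁶)/(0.310) = 1.04 J.

1.04 J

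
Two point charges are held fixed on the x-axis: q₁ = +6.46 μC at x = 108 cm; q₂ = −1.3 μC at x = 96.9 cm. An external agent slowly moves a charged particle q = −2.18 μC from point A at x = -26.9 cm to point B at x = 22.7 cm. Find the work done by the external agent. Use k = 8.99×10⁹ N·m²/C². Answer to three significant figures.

For quasistatic motion the external work equals the change in potential energy: W_ext = qΔV = q(V_B − V_A).
At A: distances to the source charges are 1.35 m, 1.24 m; V_A = Σ kqᵢ/rᵢ = 3.36×10⁴ V.
At B: distances to the source charges are 0.853 m, 0.742 m; V_B = Σ kqᵢ/rᵢ = 5.23×10⁴ V.
ΔV = V_B − V_A = 1.87×10⁴ V.
W_ext = qΔV = (-2.18×10⁻⁶ C)(1.87×10⁴ V) = -0.0408 J.

-0.0408 J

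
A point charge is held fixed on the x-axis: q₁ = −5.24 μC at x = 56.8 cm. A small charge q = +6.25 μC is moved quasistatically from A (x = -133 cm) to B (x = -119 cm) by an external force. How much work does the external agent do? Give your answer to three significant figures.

-0.0124 J

For quasistatic motion the external work equals the change in potential energy: W_ext = qΔV = q(V_B − V_A).
At A: distance to the source charge is 1.90 m; V_A = kq₁/r = -2.48×10⁴ V.
At B: distance to the source charge is 1.76 m; V_B = kq₁/r = -2.68×10⁴ V.
ΔV = V_B − V_A = -1980 V.
W_ext = qΔV = (6.25×10⁻⁶ C)(-1980 V) = -0.0124 J.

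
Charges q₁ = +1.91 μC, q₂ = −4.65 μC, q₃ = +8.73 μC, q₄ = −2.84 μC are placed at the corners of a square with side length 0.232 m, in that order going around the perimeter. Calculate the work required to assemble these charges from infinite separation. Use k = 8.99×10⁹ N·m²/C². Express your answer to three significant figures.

The assembly work is the sum of pairwise potential energies, U = Σ_{i<j} kqᵢqⱼ/rᵢⱼ.
The four side pairs have separation 0.232 m and the two diagonal pairs 0.328 m.
Summing all 6 pair terms gives U = -2.27 J.

-2.27 J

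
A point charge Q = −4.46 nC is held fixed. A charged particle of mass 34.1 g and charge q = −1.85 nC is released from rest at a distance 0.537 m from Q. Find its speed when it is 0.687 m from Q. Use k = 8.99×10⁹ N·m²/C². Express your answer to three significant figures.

1.33×10⁻³ m/s

Only the electrostatic force acts, so mechanical energy is conserved: ½mv² = U₁ − U₂ = kQq(1/r₁ − 1/r₂).
U₁ − U₂ = (8.99×10⁹ N·m²/C²)(-4.46×10⁻⁹ C)(-1.85×10⁻⁹ C)(1/0.537 − 1/0.687) = 3.02×10⁻⁸ J.
v = √(2·3.02×10⁻⁸/0.0341) = 1.33×10⁻³ m/s.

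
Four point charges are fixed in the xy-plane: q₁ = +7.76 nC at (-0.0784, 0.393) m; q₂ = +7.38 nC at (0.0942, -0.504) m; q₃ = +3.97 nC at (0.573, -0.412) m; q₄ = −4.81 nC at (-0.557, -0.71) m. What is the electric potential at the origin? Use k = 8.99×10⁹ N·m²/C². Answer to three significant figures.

306 V

The total potential is the scalar sum of each charge's contribution, V = Σ kqᵢ/rᵢ.
Distances from the field point to each charge: r₁ = 0.401 m, r₂ = 0.513 m, r₃ = 0.706 m, r₄ = 0.902 m.
V = k[(7.76×10⁻⁹)/(0.401) + (7.38×10⁻⁹)/(0.513) + (3.97×10⁻⁹)/(0.706) + (-4.81×10⁻⁹)/(0.902)] = 306 V.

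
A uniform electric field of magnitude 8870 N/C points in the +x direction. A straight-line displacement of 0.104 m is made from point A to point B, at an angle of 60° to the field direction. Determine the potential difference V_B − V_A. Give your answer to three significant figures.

Only the component of displacement along E changes the potential: ΔV = −E·d·cosθ.
ΔV = −(8870 V/m)(0.104 m)cos60° = -461 V.

-461 V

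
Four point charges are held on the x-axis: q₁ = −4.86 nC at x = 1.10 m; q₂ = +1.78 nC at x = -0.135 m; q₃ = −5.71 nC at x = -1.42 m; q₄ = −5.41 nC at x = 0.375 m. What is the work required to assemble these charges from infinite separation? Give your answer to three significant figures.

The work to assemble the configuration equals its total potential energy, U = Σ kqᵢqⱼ/rᵢⱼ over all pairs.
Pair separations: r₁₂ = 1.24 m, r₁₃ = 2.52 m, r₁₄ = 0.725 m, r₂₃ = 1.28 m, r₂₄ = 0.510 m, r₃₄ = 1.79 m.
Summing all 6 pair terms gives U = 2.76×10⁻⁷ J.

2.76×10⁻⁷ J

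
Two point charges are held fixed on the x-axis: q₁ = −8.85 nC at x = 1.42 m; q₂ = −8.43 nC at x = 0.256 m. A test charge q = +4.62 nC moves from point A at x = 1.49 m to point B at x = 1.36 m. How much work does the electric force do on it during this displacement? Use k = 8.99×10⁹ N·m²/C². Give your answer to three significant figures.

9.09×10⁻⁷ J

The work done by the electric force is W_field = −ΔU = −q(V_B − V_A) = q(V_A − V_B).
At A: distances to the source charges are 0.0700 m, 1.23 m; V_A = Σ kqᵢ/rᵢ = -1200 V.
At B: distances to the source charges are 0.0600 m, 1.10 m; V_B = Σ kqᵢ/rᵢ = -1390 V.
ΔV = V_B − V_A = -197 V.
W_field = −qΔV = −(4.62×10⁻⁹ C)(-197 V) = 9.09×10⁻⁷ J.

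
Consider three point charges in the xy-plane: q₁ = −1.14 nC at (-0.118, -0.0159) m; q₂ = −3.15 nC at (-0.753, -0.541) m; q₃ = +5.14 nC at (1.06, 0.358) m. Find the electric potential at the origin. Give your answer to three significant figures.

-75.3 V

The total potential is the scalar sum of each charge's contribution, V = Σ kqᵢ/rᵢ.
Distances from the field point to each charge: r₁ = 0.119 m, r₂ = 0.927 m, r₃ = 1.12 m.
V = k[(-1.14×10⁻⁹)/(0.119) + (-3.15×10⁻⁹)/(0.927) + (5.14×10⁻⁹)/(1.12)] = -75.3 V.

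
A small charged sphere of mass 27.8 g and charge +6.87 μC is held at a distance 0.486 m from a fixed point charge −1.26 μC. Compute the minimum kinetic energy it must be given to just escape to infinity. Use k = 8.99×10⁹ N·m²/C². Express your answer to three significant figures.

To just escape, total mechanical energy must reach zero at infinity: ½mv²_min + U = 0, so ½mv²_min = −U = |kQq|/r.
|U| = |kQq|/r = (8.99×10⁹ N·m²/C²)(1.26×10⁻⁶)(6.87×10⁻⁶)/(0.486) = 0.160 J.

0.160 J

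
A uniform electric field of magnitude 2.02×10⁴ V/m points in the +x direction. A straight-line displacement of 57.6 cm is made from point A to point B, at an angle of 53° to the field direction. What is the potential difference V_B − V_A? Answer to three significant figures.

-7000 V

Only the component of displacement along E changes the potential: ΔV = −E·d·cosθ.
ΔV = −(2.02×10⁴ V/m)(0.576 m)cos53° = -7000 V.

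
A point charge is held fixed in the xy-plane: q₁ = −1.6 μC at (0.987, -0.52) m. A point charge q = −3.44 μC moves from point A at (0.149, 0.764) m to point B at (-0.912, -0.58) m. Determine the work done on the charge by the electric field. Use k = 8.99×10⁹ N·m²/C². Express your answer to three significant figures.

6.23×10⁻³ J

The work done by the electric force is W_field = −ΔU = −q(V_B − V_A) = q(V_A − V_B).
At A: distance to the source charge is 1.53 m; V_A = kq₁/r = -9380 V.
At B: distance to the source charge is 1.90 m; V_B = kq₁/r = -7570 V.
ΔV = V_B − V_A = 1810 V.
W_field = −qΔV = −(-3.44×10⁻⁶ C)(1810 V) = 6.23×10⁻³ J.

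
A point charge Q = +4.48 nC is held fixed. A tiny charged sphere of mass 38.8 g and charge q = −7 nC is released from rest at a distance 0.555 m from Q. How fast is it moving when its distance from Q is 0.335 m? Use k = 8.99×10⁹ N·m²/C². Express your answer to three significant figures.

Only the electrostatic force acts, so mechanical energy is conserved: ½mv² = U₁ − U₂ = kQq(1/r₁ − 1/r₂).
U₁ − U₂ = (8.99×10⁹ N·m²/C²)(4.48×10⁻⁹ C)(-7.00×10⁻⁹ C)(1/0.555 − 1/0.335) = 3.34×10⁻⁷ J.
v = √(2·3.34×10⁻⁷/0.0388) = 4.15×10⁻³ m/s.

4.15×10⁻³ m/s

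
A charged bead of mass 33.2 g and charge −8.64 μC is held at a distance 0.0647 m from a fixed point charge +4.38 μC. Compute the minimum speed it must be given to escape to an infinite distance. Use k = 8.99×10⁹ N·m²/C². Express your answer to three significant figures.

To just escape, total mechanical energy must reach zero at infinity: ½mv²_min + U = 0, so ½mv²_min = −U = |kQq|/r.
|U| = |kQq|/r = (8.99×10⁹ N·m²/C²)(4.38×10⁻⁶)(8.64×10⁻⁶)/(0.0647) = 5.26 J.
v_min = √(2|U|/m) = √(2·5.26/0.0332) = 17.8 m/s.

17.8 m/s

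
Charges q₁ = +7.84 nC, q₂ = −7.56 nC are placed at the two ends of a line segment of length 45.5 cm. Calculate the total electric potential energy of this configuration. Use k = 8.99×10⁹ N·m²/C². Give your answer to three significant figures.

The work to assemble the configuration equals its total potential energy, U = Σ kqᵢqⱼ/rᵢⱼ over all pairs.
The separation is r = 0.455 m.
U = (-1.17×10⁻⁶) = -1.17×10⁻⁶ J.

-1.17×10⁻⁶ J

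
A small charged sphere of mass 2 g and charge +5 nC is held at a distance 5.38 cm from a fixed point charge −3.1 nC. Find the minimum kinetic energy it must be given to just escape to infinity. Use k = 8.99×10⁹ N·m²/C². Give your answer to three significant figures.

To just escape, total mechanical energy must reach zero at infinity: ½mv²_min + U = 0, so ½mv²_min = −U = |kQq|/r.
|U| = |kQq|/r = (8.99×10⁹ N·m²/C²)(3.10×10⁻⁹)(5.00×10⁻⁹)/(0.0538) = 2.59×10⁻⁶ J.

2.59×10⁻⁶ J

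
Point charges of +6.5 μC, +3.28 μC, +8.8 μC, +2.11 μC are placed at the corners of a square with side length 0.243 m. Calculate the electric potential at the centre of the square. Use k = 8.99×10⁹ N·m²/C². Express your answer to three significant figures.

1.08×10⁶ V

Electric potential is a scalar, so the contributions from each charge add algebraically: V = Σ kqᵢ/rᵢ.
The distance from each corner to the centre is a√2/2 = 0.172 m.
V = k[(6.50×10⁻⁶)/(0.172) + (3.28×10⁻⁶)/(0.172) + (8.80×10⁻⁶)/(0.172) + (2.11×10⁻⁶)/(0.172)] = 1.08×10⁶ V.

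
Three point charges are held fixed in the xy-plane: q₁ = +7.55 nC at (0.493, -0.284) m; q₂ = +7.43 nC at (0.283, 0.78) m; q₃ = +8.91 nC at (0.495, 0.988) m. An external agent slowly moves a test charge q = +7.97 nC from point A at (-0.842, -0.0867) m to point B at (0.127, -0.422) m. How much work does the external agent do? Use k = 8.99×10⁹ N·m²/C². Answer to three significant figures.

For quasistatic motion the external work equals the change in potential energy: W_ext = qΔV = q(V_B − V_A).
At A: distances to the source charges are 1.35 m, 1.42 m, 1.72 m; V_A = Σ kqᵢ/rᵢ = 144 V.
At B: distances to the source charges are 0.391 m, 1.21 m, 1.46 m; V_B = Σ kqᵢ/rᵢ = 284 V.
ΔV = V_B − V_A = 140 V.
W_ext = qΔV = (7.97×10⁻⁹ C)(140 V) = 1.11×10⁻⁶ J.

1.11×10⁻⁶ J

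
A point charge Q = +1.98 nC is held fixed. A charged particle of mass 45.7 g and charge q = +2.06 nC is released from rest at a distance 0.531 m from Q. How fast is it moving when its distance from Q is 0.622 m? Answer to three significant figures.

Only the electrostatic force acts, so mechanical energy is conserved: ½mv² = U₁ − U₂ = kQq(1/r₁ − 1/r₂).
U₁ − U₂ = (8.99×10⁹ N·m²/C²)(1.98×10⁻⁹ C)(2.06×10⁻⁹ C)(1/0.531 − 1/0.622) = 1.01×10⁻⁸ J.
v = √(2·1.01×10⁻⁸/0.0457) = 6.65×10⁻⁴ m/s.

6.65×10⁻⁴ m/s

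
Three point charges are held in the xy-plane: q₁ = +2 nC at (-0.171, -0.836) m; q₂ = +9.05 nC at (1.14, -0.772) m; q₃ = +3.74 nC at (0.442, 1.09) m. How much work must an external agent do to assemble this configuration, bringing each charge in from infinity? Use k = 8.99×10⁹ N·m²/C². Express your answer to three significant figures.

The work to assemble the configuration equals its total potential energy, U = Σ kqᵢqⱼ/rᵢⱼ over all pairs.
Pair separations: r₁₂ = 1.31 m, r₁₃ = 2.02 m, r₂₃ = 1.99 m.
U = (1.24×10⁻⁷) + (3.33×10⁻⁸) + (1.53×10⁻⁷) = 3.10×10⁻⁷ J.

3.10×10⁻⁷ J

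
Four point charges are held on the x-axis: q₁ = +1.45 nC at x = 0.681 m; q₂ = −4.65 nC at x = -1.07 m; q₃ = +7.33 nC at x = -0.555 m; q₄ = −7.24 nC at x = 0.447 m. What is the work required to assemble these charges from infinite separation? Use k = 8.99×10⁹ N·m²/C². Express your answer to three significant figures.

The work to assemble the configuration equals its total potential energy, U = Σ kqᵢqⱼ/rᵢⱼ over all pairs.
Pair separations: r₁₂ = 1.75 m, r₁₃ = 1.24 m, r₁₄ = 0.234 m, r₂₃ = 0.515 m, r₂₄ = 1.52 m, r₃₄ = 1.00 m.
Summing all 6 pair terms gives U = -1.23×10⁻⁶ J.

-1.23×10⁻⁶ J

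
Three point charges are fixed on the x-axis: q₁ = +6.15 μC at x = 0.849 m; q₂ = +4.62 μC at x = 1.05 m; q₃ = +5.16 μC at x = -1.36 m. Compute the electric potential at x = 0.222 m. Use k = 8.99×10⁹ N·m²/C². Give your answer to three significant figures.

The total potential is the scalar sum of each charge's contribution, V = Σ kqᵢ/rᵢ.
Distances from the field point to each charge: r₁ = 0.627 m, r₂ = 0.828 m, r₃ = 1.58 m.
V = k[(6.15×10⁻⁶)/(0.627) + (4.62×10⁻⁶)/(0.828) + (5.16×10⁻⁶)/(1.58)] = 1.68×10⁵ V.

1.68×10⁵ V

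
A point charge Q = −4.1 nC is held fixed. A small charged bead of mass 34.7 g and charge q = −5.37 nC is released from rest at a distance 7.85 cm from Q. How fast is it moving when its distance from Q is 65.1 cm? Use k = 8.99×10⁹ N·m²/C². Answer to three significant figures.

0.0113 m/s

Only the electrostatic force acts, so mechanical energy is conserved: ½mv² = U₁ − U₂ = kQq(1/r₁ − 1/r₂).
U₁ − U₂ = (8.99×10⁹ N·m²/C²)(-4.10×10⁻⁹ C)(-5.37×10⁻⁹ C)(1/0.0785 − 1/0.651) = 2.22×10⁻⁶ J.
v = √(2·2.22×10⁻⁶/0.0347) = 0.0113 m/s.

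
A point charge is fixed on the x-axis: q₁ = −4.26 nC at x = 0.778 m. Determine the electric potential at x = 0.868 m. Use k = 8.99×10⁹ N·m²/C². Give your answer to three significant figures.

-426 V

Electric potential is a scalar, so the contributions from each charge add algebraically: V = Σ kqᵢ/rᵢ.
V = k[(-4.26×10⁻⁹)/(0.0900)] = -426 V.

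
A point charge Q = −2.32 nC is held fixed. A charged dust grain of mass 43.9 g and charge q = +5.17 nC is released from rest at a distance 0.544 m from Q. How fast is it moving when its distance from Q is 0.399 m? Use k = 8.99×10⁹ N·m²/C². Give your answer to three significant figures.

Only the electrostatic force acts, so mechanical energy is conserved: ½mv² = U₁ − U₂ = kQq(1/r₁ − 1/r₂).
U₁ − U₂ = (8.99×10⁹ N·m²/C²)(-2.32×10⁻⁹ C)(5.17×10⁻⁹ C)(1/0.544 − 1/0.399) = 7.20×10⁻⁸ J.
v = √(2·7.20×10⁻⁸/0.0439) = 1.81×10⁻³ m/s.

1.81×10⁻³ m/s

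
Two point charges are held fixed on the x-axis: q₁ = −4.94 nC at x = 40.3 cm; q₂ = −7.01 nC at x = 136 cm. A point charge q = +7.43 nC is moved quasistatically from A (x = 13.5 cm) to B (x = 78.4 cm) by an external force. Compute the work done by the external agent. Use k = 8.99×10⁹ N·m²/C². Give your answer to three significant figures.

-6.55×10⁻⁸ J

For quasistatic motion the external work equals the change in potential energy: W_ext = qΔV = q(V_B − V_A).
At A: distances to the source charges are 0.268 m, 1.23 m; V_A = Σ kqᵢ/rᵢ = -217 V.
At B: distances to the source charges are 0.381 m, 0.576 m; V_B = Σ kqᵢ/rᵢ = -226 V.
ΔV = V_B − V_A = -8.82 V.
W_ext = qΔV = (7.43×10⁻⁹ C)(-8.82 V) = -6.55×10⁻⁸ J.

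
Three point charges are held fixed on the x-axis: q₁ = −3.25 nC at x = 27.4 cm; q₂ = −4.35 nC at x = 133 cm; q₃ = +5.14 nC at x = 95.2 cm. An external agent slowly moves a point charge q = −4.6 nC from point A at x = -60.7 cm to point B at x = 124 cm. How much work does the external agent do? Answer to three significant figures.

1.29×10⁻⁶ J

For quasistatic motion the external work equals the change in potential energy: W_ext = qΔV = q(V_B − V_A).
At A: distances to the source charges are 0.881 m, 1.94 m, 1.56 m; V_A = Σ kqᵢ/rᵢ = -23.7 V.
At B: distances to the source charges are 0.966 m, 0.0900 m, 0.288 m; V_B = Σ kqᵢ/rᵢ = -304 V.
ΔV = V_B − V_A = -281 V.
W_ext = qΔV = (-4.60×10⁻⁹ C)(-281 V) = 1.29×10⁻⁶ J.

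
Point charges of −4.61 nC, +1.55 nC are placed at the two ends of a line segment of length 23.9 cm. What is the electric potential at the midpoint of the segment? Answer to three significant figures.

-230 V

The total potential is the scalar sum of each charge's contribution, V = Σ kqᵢ/rᵢ.
Each charge is 0.119 m from the midpoint.
V = k[(-4.61×10⁻⁹)/(0.119) + (1.55×10⁻⁹)/(0.119)] = -230 V.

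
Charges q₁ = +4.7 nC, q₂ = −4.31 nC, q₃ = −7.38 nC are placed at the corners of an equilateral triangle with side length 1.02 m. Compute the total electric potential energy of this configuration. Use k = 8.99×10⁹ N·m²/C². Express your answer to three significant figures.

The assembly work is the sum of pairwise potential energies, U = Σ_{i<j} kqᵢqⱼ/rᵢⱼ.
All three pair separations equal the side length, 1.02 m.
U = (-1.79×10⁻⁷) + (-3.06×10⁻⁷) + (2.80×10⁻⁷) = -2.04×10⁻⁷ J.

-2.04×10⁻⁷ J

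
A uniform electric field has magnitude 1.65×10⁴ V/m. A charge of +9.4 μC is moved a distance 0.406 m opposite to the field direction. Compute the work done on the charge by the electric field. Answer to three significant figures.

The potential change for a displacement 0.406 m opposite to the field direction is ΔV = +Ed = 6700 V.
W_field = −qΔV = -0.0630 J.

-0.0630 J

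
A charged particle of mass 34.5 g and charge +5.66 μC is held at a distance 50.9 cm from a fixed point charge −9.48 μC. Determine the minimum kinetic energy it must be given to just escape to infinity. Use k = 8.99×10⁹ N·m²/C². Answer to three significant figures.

To just escape, total mechanical energy must reach zero at infinity: ½mv²_min + U = 0, so ½mv²_min = −U = |kQq|/r.
|U| = |kQq|/r = (8.99×10⁹ N·m²/C²)(9.48×10⁻⁶)(5.66×10⁻⁶)/(0.509) = 0.948 J.

0.948 J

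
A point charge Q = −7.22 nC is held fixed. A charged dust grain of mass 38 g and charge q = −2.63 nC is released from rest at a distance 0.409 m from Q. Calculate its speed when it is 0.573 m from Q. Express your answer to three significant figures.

Only the electrostatic force acts, so mechanical energy is conserved: ½mv² = U₁ − U₂ = kQq(1/r₁ − 1/r₂).
U₁ − U₂ = (8.99×10⁹ N·m²/C²)(-7.22×10⁻⁹ C)(-2.63×10⁻⁹ C)(1/0.409 − 1/0.573) = 1.19×10⁻⁷ J.
v = √(2·1.19×10⁻⁷/0.0380) = 2.51×10⁻³ m/s.

2.51×10⁻³ m/s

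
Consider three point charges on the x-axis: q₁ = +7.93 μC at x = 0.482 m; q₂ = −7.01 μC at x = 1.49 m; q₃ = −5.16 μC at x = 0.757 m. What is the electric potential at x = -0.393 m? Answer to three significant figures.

7670 V

The total potential is the scalar sum of each charge's contribution, V = Σ kqᵢ/rᵢ.
Distances from the field point to each charge: r₁ = 0.875 m, r₂ = 1.88 m, r₃ = 1.15 m.
V = k[(7.93×10⁻⁶)/(0.875) + (-7.01×10⁻⁶)/(1.88) + (-5.16×10⁻⁶)/(1.15)] = 7670 V.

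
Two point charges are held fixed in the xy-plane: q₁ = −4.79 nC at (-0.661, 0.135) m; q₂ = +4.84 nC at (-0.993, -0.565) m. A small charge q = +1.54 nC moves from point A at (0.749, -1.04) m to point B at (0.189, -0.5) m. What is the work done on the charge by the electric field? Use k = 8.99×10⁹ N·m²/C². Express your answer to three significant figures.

The work done by the electric force is W_field = −ΔU = −q(V_B − V_A) = q(V_A − V_B).
At A: distances to the source charges are 1.84 m, 1.81 m; V_A = Σ kqᵢ/rᵢ = 0.636 V.
At B: distances to the source charges are 1.06 m, 1.18 m; V_B = Σ kqᵢ/rᵢ = -3.83 V.
ΔV = V_B − V_A = -4.47 V.
W_field = −qΔV = −(1.54×10⁻⁹ C)(-4.47 V) = 6.88×10⁻⁹ J.

6.88×10⁻⁹ J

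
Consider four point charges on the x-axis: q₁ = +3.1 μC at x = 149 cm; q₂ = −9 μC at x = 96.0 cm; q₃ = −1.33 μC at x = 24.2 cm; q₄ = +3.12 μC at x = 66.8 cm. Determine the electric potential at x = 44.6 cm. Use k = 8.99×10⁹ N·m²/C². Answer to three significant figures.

The total potential is the scalar sum of each charge's contribution, V = Σ kqᵢ/rᵢ.
Distances from the field point to each charge: r₁ = 1.04 m, r₂ = 0.514 m, r₃ = 0.204 m, r₄ = 0.222 m.
V = k[(3.10×10⁻⁶)/(1.04) + (-9.00×10⁻⁶)/(0.514) + (-1.33×10⁻⁶)/(0.204) + (3.12×10⁻⁶)/(0.222)] = -6.30×10⁴ V.

-6.30×10⁴ V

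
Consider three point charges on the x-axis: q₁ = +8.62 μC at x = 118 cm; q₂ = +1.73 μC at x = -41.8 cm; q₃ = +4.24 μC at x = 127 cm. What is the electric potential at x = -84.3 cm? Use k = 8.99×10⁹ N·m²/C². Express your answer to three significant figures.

The total potential is the scalar sum of each charge's contribution, V = Σ kqᵢ/rᵢ.
Distances from the field point to each charge: r₁ = 2.02 m, r₂ = 0.425 m, r₃ = 2.11 m.
V = k[(8.62×10⁻⁶)/(2.02) + (1.73×10⁻⁶)/(0.425) + (4.24×10⁻⁶)/(2.11)] = 9.29×10⁴ V.

9.29×10⁴ V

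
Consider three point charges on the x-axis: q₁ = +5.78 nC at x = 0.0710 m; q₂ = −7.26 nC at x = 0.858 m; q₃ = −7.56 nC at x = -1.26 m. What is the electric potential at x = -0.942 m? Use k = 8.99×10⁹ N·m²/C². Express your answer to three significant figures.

-199 V

The total potential is the scalar sum of each charge's contribution, V = Σ kqᵢ/rᵢ.
Distances from the field point to each charge: r₁ = 1.01 m, r₂ = 1.80 m, r₃ = 0.318 m.
V = k[(5.78×10⁻⁹)/(1.01) + (-7.26×10⁻⁹)/(1.80) + (-7.56×10⁻⁹)/(0.318)] = -199 V.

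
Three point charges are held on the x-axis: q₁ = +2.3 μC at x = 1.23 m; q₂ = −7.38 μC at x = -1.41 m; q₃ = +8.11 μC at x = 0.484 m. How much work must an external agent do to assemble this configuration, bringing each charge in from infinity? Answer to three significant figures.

-0.117 J

The work to assemble the configuration equals its total potential energy, U = Σ kqᵢqⱼ/rᵢⱼ over all pairs.
Pair separations: r₁₂ = 2.64 m, r₁₃ = 0.746 m, r₂₃ = 1.89 m.
U = (-0.0578) + (0.225) + (-0.284) = -0.117 J.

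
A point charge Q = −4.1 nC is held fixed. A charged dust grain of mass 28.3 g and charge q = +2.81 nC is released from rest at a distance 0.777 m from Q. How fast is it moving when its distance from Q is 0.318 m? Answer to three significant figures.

Only the electrostatic force acts, so mechanical energy is conserved: ½mv² = U₁ − U₂ = kQq(1/r₁ − 1/r₂).
U₁ − U₂ = (8.99×10⁹ N·m²/C²)(-4.10×10⁻⁹ C)(2.81×10⁻⁹ C)(1/0.777 − 1/0.318) = 1.92×10⁻⁷ J.
v = √(2·1.92×10⁻⁷/0.0283) = 3.69×10⁻³ m/s.

3.69×10⁻³ m/s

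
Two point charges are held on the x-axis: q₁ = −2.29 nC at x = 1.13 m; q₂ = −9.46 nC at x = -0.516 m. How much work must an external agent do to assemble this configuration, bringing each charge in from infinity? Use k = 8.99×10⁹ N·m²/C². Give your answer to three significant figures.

1.18×10⁻⁷ J

The work to assemble the configuration equals its total potential energy, U = Σ kqᵢqⱼ/rᵢⱼ over all pairs.
Pair separations: r₁₂ = 1.65 m.
U = (1.18×10⁻⁷) = 1.18×10⁻⁷ J.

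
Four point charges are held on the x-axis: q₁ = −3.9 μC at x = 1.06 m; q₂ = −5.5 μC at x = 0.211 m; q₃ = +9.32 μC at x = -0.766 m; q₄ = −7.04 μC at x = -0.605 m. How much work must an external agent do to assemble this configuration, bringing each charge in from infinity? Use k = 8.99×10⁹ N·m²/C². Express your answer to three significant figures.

-3.51 J

The work to assemble the configuration equals its total potential energy, U = Σ kqᵢqⱼ/rᵢⱼ over all pairs.
Pair separations: r₁₂ = 0.849 m, r₁₃ = 1.83 m, r₁₄ = 1.67 m, r₂₃ = 0.977 m, r₂₄ = 0.816 m, r₃₄ = 0.161 m.
Summing all 6 pair terms gives U = -3.51 J.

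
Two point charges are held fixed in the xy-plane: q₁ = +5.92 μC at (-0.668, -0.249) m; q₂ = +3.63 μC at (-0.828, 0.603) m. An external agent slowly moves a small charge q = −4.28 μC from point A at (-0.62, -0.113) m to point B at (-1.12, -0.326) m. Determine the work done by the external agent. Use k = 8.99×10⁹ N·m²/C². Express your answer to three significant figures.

1.13 J

For quasistatic motion the external work equals the change in potential energy: W_ext = qΔV = q(V_B − V_A).
At A: distances to the source charges are 0.144 m, 0.746 m; V_A = Σ kqᵢ/rᵢ = 4.13×10⁵ V.
At B: distances to the source charges are 0.459 m, 0.974 m; V_B = Σ kqᵢ/rᵢ = 1.50×10⁵ V.
ΔV = V_B − V_A = -2.63×10⁵ V.
W_ext = qΔV = (-4.28×10⁻⁶ C)(-2.63×10⁵ V) = 1.13 J.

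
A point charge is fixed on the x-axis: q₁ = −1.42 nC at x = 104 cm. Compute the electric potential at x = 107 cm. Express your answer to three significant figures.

-426 V

The total potential is the scalar sum of each charge's contribution, V = Σ kqᵢ/rᵢ.
V = k[(-1.42×10⁻⁹)/(0.0300)] = -426 V.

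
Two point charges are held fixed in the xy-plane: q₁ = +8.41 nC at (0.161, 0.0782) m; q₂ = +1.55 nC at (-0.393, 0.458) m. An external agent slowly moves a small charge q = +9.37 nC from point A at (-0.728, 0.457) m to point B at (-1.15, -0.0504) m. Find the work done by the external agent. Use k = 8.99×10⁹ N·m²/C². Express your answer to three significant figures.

-4.42×10⁻⁷ J

For quasistatic motion the external work equals the change in potential energy: W_ext = qΔV = q(V_B − V_A).
At A: distances to the source charges are 0.966 m, 0.335 m; V_A = Σ kqᵢ/rᵢ = 120 V.
At B: distances to the source charges are 1.32 m, 0.912 m; V_B = Σ kqᵢ/rᵢ = 72.7 V.
ΔV = V_B − V_A = -47.2 V.
W_ext = qΔV = (9.37×10⁻⁹ C)(-47.2 V) = -4.42×10⁻⁷ J.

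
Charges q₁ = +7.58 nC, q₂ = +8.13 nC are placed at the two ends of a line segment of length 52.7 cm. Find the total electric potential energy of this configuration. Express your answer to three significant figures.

The assembly work is the sum of pairwise potential energies, U = Σ_{i<j} kqᵢqⱼ/rᵢⱼ.
The separation is r = 0.527 m.
U = (1.05×10⁻⁶) = 1.05×10⁻⁶ J.

1.05×10⁻⁶ J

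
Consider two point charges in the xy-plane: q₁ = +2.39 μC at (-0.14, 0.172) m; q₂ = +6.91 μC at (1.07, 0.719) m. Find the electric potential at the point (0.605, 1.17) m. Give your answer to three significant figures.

The total potential is the scalar sum of each charge's contribution, V = Σ kqᵢ/rᵢ.
Distances from the field point to each charge: r₁ = 1.25 m, r₂ = 0.648 m.
V = k[(2.39×10⁻⁶)/(1.25) + (6.91×10⁻⁶)/(0.648)] = 1.13×10⁵ V.

1.13×10⁵ V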